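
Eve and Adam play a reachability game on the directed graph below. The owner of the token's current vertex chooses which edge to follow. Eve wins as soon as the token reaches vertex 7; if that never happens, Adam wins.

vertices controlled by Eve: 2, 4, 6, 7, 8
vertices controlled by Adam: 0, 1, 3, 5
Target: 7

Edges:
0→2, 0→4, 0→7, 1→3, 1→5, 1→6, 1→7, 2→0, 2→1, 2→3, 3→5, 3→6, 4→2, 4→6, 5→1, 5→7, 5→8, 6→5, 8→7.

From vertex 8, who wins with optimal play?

Eve

A0 = {7}
A1: add {8} — 8 (Eve) has 8→7.
A2 = A1; e.g. 0 (Adam) can still go to 2. Fixed point.
8 ∈ A1, so Eve can force the target.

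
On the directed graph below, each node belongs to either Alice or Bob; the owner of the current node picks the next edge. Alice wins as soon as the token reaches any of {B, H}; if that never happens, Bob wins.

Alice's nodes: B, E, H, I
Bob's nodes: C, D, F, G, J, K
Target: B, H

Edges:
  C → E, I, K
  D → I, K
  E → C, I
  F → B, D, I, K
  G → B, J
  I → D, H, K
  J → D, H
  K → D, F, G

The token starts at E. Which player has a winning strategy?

Alice

A0 = {B, H}
A1: add {I} — I (Alice) has I→H.
A2: add {E} — E (Alice) has E→I.
A3 = A2; e.g. C (Bob) can still go to K. Fixed point.
E ∈ A2, so Alice can force the target.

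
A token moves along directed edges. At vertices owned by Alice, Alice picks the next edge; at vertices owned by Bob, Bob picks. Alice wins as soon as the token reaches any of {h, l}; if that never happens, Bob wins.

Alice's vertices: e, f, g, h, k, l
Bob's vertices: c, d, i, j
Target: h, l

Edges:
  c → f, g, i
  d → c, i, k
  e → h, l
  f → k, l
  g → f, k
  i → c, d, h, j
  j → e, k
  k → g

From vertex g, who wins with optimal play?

Alice

A0 = {h, l}
A1: add {e, f} — e (Alice) has e→h; f (Alice) has f→l.
A2: add {g} — g (Alice) has g→f.
g ∈ A2, so Alice can force the target.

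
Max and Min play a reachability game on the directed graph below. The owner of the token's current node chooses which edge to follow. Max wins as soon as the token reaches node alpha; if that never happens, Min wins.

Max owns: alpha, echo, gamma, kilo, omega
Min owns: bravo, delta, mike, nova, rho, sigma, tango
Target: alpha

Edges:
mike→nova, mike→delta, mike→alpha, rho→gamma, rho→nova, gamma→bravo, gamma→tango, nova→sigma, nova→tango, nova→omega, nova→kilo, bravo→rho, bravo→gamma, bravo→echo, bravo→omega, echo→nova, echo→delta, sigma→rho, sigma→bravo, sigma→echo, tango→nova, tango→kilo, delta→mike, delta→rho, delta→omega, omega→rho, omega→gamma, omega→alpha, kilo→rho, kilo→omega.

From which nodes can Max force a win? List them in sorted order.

A0 = {alpha}
A1: add {omega} — omega (Max) has omega→alpha.
A2: add {kilo} — kilo (Max) has kilo→omega.
A3 = A2; e.g. mike (Min) can still go to nova. Fixed point.
Max's winning region = {alpha, kilo, omega}.

alpha, kilo, omega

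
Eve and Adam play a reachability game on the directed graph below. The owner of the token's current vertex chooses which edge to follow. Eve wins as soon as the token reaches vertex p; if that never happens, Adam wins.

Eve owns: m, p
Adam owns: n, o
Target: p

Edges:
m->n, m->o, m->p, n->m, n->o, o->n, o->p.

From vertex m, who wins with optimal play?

A0 = {p}
A1: add {m} — m (Eve) has m→p.
A2 = A1; e.g. n (Adam) can still go to o. Fixed point.
m ∈ A1, so Eve can force the target.

Eve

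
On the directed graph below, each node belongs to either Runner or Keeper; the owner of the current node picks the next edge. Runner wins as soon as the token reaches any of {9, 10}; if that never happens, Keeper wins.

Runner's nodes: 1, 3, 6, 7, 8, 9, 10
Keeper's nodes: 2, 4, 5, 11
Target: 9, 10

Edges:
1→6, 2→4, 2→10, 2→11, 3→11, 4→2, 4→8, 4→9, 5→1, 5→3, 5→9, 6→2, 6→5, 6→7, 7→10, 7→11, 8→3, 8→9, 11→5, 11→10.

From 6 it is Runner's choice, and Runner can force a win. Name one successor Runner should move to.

A0 = {9, 10}
A1: add {7, 8} — 7 (Runner) has 7→10; 8 (Runner) has 8→9.
A2: add {6} — 6 (Runner) has 6→7.
A3: add {1} — 1 (Runner) has 1→6.
A4 = A3; e.g. 2 (Keeper) can still go to 4. Fixed point.
From 6, successor 7 is in the attractor (rank 1); the other successors 2, 5 are not.

7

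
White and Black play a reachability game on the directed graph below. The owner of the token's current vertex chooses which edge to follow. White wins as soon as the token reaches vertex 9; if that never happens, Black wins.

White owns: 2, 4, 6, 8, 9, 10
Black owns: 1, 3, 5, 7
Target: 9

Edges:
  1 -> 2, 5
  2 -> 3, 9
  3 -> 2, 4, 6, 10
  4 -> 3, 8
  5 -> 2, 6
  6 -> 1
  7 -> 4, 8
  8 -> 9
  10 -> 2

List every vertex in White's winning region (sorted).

A0 = {9}
A1: add {2, 8} — 2 (White) has 2→9; 8 (White) has 8→9.
A2: add {4, 10} — 4 (White) has 4→8; 10 (White) has 10→2.
A3: add {7} — 7 (Black): all of {4, 8} already in.
A4 = A3; e.g. 1 (Black) can still go to 5. Fixed point.
White's winning region = {2, 4, 7, 8, 9, 10}.

2, 4, 7, 8, 9, 10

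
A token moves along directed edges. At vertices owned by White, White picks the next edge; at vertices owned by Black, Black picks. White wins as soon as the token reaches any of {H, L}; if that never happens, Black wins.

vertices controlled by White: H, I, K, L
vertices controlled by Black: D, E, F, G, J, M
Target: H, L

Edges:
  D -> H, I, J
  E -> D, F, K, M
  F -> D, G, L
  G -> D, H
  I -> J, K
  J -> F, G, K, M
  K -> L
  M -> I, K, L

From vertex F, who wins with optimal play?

Black

A0 = {H, L}
A1: add {K} — K (White) has K→L.
A2: add {I} — I (White) has I→K.
A3: add {M} — M (Black): all of {I, K, L} already in.
A4 = A3; e.g. D (Black) can still go to J. Fixed point.
F never enters the attractor, so Black can avoid the target forever.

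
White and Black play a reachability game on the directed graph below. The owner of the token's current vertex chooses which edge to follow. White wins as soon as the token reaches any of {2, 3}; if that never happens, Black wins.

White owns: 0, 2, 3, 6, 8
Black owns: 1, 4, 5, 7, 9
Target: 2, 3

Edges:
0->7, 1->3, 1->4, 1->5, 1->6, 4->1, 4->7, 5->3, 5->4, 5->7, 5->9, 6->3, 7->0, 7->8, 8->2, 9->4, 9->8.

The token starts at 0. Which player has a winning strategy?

A0 = {2, 3}
A1: add {6, 8} — 6 (White) has 6→3; 8 (White) has 8→2.
A2 = A1; e.g. 0 (White) has no edge into A1. Fixed point.
0 never enters the attractor, so Black can avoid the target forever.

Black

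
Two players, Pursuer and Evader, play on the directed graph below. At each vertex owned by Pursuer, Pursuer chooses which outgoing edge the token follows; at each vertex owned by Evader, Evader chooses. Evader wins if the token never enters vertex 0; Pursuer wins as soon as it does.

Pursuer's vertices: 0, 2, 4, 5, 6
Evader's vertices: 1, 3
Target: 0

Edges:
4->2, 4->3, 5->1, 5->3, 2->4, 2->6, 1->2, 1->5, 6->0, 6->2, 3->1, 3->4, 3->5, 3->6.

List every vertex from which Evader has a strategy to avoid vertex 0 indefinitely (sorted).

A0 = {0}
A1: add {6} — 6 (Pursuer) has 6→0.
A2: add {2} — 2 (Pursuer) has 2→6.
A3: add {4} — 4 (Pursuer) has 4→2.
A4 = A3; e.g. 1 (Evader) can still go to 5. Fixed point.
Pursuer's attractor = {0, 2, 4, 6}; Evader avoids the target exactly from the complement.

1, 3, 5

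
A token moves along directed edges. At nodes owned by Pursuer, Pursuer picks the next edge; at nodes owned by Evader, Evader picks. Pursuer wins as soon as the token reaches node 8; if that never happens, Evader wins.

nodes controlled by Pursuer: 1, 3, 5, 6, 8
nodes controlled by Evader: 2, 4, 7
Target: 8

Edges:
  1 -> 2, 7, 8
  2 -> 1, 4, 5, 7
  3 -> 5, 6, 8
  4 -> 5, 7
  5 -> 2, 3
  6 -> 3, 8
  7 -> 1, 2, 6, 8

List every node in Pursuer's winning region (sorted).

A0 = {8}
A1: add {1, 3, 6} — 1 (Pursuer) has 1→8; 3 (Pursuer) has 3→8; 6 (Pursuer) has 6→8.
A2: add {5} — 5 (Pursuer) has 5→3.
A3 = A2; e.g. 2 (Evader) can still go to 4. Fixed point.
Pursuer's winning region = {1, 3, 5, 6, 8}.

1, 3, 5, 6, 8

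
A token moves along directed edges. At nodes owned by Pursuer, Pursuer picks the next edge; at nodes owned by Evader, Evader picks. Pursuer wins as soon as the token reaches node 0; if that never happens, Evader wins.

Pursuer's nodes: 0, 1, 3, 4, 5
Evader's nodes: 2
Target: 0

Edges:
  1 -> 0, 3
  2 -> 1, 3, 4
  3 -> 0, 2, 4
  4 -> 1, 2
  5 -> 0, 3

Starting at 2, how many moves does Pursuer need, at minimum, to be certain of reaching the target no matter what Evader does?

A0 = {0}
A1: add {1, 3, 5} — 1 (Pursuer) has 1→0; 3 (Pursuer) has 3→0; 5 (Pursuer) has 5→0.
A2: add {4} — 4 (Pursuer) has 4→1.
A3: add {2} — 2 (Evader): all of {1, 3, 4} already in.
A3 = all vertices. Fixed point.
2 enters the attractor at level 3, so Pursuer can force the target in 3 moves from there.

3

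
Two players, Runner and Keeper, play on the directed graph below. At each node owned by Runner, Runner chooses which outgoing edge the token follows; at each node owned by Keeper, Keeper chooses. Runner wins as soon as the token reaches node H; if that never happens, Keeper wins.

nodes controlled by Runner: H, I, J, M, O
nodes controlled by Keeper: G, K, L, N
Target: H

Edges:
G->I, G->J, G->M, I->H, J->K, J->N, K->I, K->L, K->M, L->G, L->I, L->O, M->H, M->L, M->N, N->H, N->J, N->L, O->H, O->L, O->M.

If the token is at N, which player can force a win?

Keeper

A0 = {H}
A1: add {I, M, O} — I (Runner) has I→H; M (Runner) has M→H; O (Runner) has O→H.
A2 = A1; e.g. G (Keeper) can still go to J. Fixed point.
N never enters the attractor, so Keeper can avoid the target forever.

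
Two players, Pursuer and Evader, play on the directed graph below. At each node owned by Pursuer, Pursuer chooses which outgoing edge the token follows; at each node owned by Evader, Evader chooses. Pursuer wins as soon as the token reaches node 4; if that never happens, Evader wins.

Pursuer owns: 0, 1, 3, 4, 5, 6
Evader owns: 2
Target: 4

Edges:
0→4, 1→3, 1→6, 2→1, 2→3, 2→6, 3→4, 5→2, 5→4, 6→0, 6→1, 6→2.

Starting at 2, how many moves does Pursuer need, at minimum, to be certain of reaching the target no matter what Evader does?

A0 = {4}
A1: add {0, 3, 5} — 0 (Pursuer) has 0→4; 3 (Pursuer) has 3→4; 5 (Pursuer) has 5→4.
A2: add {1, 6} — 1 (Pursuer) has 1→3; 6 (Pursuer) has 6→0.
A3: add {2} — 2 (Evader): all of {1, 3, 6} already in.
A3 = all vertices. Fixed point.
2 enters the attractor at level 3, so Pursuer can force the target in 3 moves from there.

3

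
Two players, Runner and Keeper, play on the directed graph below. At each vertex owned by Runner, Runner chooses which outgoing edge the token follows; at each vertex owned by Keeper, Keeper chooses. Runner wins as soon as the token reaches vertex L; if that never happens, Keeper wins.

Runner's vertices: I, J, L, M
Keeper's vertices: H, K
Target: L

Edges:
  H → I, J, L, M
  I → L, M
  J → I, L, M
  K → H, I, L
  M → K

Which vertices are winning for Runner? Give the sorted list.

A0 = {L}
A1: add {I, J} — I (Runner) has I→L; J (Runner) has J→L.
A2 = A1; e.g. H (Keeper) can still go to M. Fixed point.
Runner's winning region = {I, J, L}.

I, J, L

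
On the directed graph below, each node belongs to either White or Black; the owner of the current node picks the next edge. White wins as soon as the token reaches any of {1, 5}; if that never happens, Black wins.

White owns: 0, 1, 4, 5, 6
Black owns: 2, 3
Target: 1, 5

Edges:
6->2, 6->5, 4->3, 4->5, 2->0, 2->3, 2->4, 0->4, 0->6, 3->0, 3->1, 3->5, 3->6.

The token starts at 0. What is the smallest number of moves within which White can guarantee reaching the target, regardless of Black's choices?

A0 = {1, 5}
A1: add {4, 6} — 4 (White) has 4→5; 6 (White) has 6→5.
A2: add {0} — 0 (White) has 0→4.
0 enters the attractor at level 2, so White can force the target in 2 moves from there.

2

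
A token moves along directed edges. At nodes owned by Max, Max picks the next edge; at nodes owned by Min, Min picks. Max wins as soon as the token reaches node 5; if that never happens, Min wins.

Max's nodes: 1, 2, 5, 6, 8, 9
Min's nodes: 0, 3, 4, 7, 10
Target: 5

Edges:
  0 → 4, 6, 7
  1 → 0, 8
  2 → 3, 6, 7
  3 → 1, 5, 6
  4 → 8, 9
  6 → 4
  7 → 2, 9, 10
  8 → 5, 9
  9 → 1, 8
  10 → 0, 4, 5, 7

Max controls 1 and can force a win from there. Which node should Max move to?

8

A0 = {5}
A1: add {8} — 8 (Max) has 8→5.
A2: add {1, 9} — 1 (Max) has 1→8; 9 (Max) has 9→8.
A3: add {4} — 4 (Min): all of {8, 9} already in.
A4: add {6} — 6 (Max) has 6→4.
A5: add {2, 3} — 2 (Max) has 2→6; 3 (Min): all of {1, 5, 6} already in.
A6 = A5; e.g. 0 (Min) can still go to 7. Fixed point.
From 1, successor 8 is in the attractor (rank 1); the other successor 0 is not.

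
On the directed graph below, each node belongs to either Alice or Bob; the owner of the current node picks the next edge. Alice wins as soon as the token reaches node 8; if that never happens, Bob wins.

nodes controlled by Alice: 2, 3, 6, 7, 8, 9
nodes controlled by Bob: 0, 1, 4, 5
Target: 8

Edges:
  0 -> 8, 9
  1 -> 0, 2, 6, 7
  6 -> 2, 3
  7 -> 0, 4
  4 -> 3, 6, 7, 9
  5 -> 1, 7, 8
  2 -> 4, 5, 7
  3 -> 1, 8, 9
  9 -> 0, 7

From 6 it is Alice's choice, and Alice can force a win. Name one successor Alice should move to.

3

A0 = {8}
A1: add {3} — 3 (Alice) has 3→8.
A2: add {6} — 6 (Alice) has 6→3.
A3 = A2; e.g. 0 (Bob) can still go to 9. Fixed point.
From 6, successor 3 is in the attractor (rank 1); the other successor 2 is not.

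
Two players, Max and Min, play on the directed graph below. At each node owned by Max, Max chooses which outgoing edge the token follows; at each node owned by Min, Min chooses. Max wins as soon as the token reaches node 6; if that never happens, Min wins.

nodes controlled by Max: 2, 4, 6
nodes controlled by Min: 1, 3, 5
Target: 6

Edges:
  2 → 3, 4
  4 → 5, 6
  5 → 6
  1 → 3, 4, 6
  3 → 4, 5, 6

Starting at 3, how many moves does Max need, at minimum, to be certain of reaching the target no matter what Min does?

A0 = {6}
A1: add {4, 5} — 4 (Max) has 4→6; 5 (Min): all of {6} already in.
A2: add {2, 3} — 2 (Max) has 2→4; 3 (Min): all of {4, 5, 6} already in.
3 enters the attractor at level 2, so Max can force the target in 2 moves from there.

2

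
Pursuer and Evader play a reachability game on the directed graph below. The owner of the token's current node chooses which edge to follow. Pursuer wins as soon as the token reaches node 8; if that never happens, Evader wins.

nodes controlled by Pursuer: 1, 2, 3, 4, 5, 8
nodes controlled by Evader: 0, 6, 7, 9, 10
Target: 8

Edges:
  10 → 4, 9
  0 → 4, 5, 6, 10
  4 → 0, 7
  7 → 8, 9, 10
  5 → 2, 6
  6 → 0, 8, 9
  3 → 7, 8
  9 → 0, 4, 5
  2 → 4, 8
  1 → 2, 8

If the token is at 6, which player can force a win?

A0 = {8}
A1: add {1, 2, 3} — 1 (Pursuer) has 1→8; 2 (Pursuer) has 2→8; 3 (Pursuer) has 3→8.
A2: add {5} — 5 (Pursuer) has 5→2.
A3 = A2; e.g. 0 (Evader) can still go to 4. Fixed point.
6 never enters the attractor, so Evader can avoid the target forever.

Evader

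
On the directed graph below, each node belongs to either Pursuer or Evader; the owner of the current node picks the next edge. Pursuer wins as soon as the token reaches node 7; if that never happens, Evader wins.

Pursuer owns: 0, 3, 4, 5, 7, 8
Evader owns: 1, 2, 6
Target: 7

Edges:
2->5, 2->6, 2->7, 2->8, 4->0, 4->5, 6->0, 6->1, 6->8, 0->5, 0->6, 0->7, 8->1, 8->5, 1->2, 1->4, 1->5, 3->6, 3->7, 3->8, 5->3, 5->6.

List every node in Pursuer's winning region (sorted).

A0 = {7}
A1: add {0, 3} — 0 (Pursuer) has 0→7; 3 (Pursuer) has 3→7.
A2: add {4, 5} — 4 (Pursuer) has 4→0; 5 (Pursuer) has 5→3.
A3: add {8} — 8 (Pursuer) has 8→5.
A4 = A3; e.g. 1 (Evader) can still go to 2. Fixed point.
Pursuer's winning region = {0, 3, 4, 5, 7, 8}.

0, 3, 4, 5, 7, 8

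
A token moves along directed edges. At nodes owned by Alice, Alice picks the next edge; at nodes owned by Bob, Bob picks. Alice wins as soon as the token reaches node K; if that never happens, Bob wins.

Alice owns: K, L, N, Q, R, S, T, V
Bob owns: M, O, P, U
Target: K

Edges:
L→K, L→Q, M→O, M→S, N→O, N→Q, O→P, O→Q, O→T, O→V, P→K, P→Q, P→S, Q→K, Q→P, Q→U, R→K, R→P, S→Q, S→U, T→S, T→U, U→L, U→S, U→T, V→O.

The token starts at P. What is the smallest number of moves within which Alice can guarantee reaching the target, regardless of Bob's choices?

A0 = {K}
A1: add {L, Q, R} — L (Alice) has L→K; Q (Alice) has Q→K; R (Alice) has R→K.
A2: add {N, S} — N (Alice) has N→Q; S (Alice) has S→Q.
A3: add {P, T} — P (Bob): all of {K, Q, S} already in; T (Alice) has T→S.
P enters the attractor at level 3, so Alice can force the target in 3 moves from there.

3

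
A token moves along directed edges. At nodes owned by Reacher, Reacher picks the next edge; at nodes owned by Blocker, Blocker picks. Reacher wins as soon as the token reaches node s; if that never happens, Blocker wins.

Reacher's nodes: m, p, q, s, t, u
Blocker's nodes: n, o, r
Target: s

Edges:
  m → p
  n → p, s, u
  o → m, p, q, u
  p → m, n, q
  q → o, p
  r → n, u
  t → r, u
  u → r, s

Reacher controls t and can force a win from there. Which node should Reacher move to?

A0 = {s}
A1: add {u} — u (Reacher) has u→s.
A2: add {t} — t (Reacher) has t→u.
A3 = A2; e.g. m (Reacher) has no edge into A2. Fixed point.
From t, successor u is in the attractor (rank 1); the other successor r is not.

u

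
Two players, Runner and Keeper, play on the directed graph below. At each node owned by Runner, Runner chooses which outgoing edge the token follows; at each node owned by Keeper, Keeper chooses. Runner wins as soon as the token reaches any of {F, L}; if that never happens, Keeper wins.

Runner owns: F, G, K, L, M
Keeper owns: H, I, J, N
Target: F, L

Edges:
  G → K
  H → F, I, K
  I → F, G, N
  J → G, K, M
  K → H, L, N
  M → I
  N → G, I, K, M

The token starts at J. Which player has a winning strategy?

Keeper

A0 = {F, L}
A1: add {K} — K (Runner) has K→L.
A2: add {G} — G (Runner) has G→K.
A3 = A2; e.g. H (Keeper) can still go to I. Fixed point.
J never enters the attractor, so Keeper can avoid the target forever.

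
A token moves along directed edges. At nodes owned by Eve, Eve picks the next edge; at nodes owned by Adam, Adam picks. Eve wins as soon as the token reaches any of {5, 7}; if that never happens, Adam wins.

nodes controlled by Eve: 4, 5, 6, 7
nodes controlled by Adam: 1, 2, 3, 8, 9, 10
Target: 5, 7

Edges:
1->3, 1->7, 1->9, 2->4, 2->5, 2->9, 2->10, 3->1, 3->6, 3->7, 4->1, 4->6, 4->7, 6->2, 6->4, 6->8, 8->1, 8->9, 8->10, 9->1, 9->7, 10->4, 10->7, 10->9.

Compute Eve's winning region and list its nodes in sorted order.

4, 5, 6, 7

A0 = {5, 7}
A1: add {4} — 4 (Eve) has 4→7.
A2: add {6} — 6 (Eve) has 6→4.
A3 = A2; e.g. 1 (Adam) can still go to 3. Fixed point.
Eve's winning region = {4, 5, 6, 7}.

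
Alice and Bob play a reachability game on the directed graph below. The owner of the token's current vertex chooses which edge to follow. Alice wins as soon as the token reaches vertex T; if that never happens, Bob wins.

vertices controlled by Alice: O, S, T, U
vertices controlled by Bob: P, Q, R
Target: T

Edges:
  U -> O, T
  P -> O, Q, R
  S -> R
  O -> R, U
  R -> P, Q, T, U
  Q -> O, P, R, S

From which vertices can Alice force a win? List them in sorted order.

O, T, U

A0 = {T}
A1: add {U} — U (Alice) has U→T.
A2: add {O} — O (Alice) has O→U.
A3 = A2; e.g. P (Bob) can still go to Q. Fixed point.
Alice's winning region = {O, T, U}.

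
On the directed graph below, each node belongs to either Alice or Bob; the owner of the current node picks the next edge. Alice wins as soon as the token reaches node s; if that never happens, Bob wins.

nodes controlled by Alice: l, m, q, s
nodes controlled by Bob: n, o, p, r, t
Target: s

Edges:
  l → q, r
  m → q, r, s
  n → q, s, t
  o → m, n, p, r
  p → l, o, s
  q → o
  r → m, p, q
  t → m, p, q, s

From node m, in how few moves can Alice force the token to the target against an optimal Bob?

1

A0 = {s}
A1: add {m} — m (Alice) has m→s.
A2 = A1; e.g. l (Alice) has no edge into A1. Fixed point.
m enters the attractor at level 1, so Alice can force the target in 1 move from there.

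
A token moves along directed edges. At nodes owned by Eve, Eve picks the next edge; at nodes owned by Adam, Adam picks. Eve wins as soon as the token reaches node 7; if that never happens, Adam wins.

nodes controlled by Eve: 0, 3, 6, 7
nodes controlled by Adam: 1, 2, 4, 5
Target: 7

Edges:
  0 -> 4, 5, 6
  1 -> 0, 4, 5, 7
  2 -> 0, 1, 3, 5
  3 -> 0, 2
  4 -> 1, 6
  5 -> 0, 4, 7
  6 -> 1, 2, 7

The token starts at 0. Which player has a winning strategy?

Eve

A0 = {7}
A1: add {6} — 6 (Eve) has 6→7.
A2: add {0} — 0 (Eve) has 0→6.
0 ∈ A2, so Eve can force the target.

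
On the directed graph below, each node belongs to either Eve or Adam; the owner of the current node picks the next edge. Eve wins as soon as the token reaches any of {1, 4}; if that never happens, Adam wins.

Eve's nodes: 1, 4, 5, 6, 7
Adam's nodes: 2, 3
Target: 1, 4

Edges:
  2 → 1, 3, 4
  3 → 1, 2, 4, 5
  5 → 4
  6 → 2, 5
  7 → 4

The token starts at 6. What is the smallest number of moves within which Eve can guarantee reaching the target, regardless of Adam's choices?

A0 = {1, 4}
A1: add {5, 7} — 5 (Eve) has 5→4; 7 (Eve) has 7→4.
A2: add {6} — 6 (Eve) has 6→5.
A3 = A2; e.g. 2 (Adam) can still go to 3. Fixed point.
6 enters the attractor at level 2, so Eve can force the target in 2 moves from there.

2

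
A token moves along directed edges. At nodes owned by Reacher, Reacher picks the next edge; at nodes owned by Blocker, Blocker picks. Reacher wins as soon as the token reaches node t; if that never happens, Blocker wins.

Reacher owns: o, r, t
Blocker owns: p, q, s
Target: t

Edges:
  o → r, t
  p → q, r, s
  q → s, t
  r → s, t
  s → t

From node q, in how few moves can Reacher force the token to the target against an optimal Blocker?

A0 = {t}
A1: add {o, r, s} — o (Reacher) has o→t; r (Reacher) has r→t; s (Blocker): all of {t} already in.
A2: add {q} — q (Blocker): all of {s, t} already in.
q enters the attractor at level 2, so Reacher can force the target in 2 moves from there.

2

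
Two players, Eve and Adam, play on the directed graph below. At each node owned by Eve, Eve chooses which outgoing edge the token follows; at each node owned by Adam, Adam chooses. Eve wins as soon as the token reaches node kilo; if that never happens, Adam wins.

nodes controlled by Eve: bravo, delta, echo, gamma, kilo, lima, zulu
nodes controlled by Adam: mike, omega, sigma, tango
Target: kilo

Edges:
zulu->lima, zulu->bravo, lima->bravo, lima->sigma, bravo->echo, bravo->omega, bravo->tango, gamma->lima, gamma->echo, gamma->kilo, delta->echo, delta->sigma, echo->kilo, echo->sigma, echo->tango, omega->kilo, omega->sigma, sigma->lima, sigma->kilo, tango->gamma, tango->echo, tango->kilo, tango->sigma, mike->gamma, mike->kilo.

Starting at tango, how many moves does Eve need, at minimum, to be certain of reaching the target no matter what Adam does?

A0 = {kilo}
A1: add {echo, gamma} — gamma (Eve) has gamma→kilo; echo (Eve) has echo→kilo.
A2: add {bravo, delta, mike} — bravo (Eve) has bravo→echo; delta (Eve) has delta→echo; mike (Adam): all of {gamma, kilo} already in.
A3: add {lima, zulu} — zulu (Eve) has zulu→bravo; lima (Eve) has lima→bravo.
A4: add {sigma} — sigma (Adam): all of {lima, kilo} already in.
A5: add {omega, tango} — omega (Adam): all of {kilo, sigma} already in; tango (Adam): all of {gamma, echo, kilo, sigma} already in.
A5 = all vertices. Fixed point.
tango enters the attractor at level 5, so Eve can force the target in 5 moves from there.

5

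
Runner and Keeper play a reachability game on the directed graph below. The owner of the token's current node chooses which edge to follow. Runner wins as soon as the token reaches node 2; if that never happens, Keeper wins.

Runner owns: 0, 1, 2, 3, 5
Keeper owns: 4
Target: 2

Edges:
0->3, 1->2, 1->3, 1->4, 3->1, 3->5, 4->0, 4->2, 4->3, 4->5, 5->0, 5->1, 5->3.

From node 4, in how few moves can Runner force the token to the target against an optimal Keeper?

A0 = {2}
A1: add {1} — 1 (Runner) has 1→2.
A2: add {3, 5} — 3 (Runner) has 3→1; 5 (Runner) has 5→1.
A3: add {0} — 0 (Runner) has 0→3.
A4: add {4} — 4 (Keeper): all of {0, 2, 3, 5} already in.
A4 = all vertices. Fixed point.
4 enters the attractor at level 4, so Runner can force the target in 4 moves from there.

4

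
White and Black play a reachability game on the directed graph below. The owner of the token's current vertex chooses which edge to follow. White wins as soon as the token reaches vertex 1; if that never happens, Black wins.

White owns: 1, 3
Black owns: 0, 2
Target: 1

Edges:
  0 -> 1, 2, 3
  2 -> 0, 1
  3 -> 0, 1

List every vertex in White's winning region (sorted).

1, 3

A0 = {1}
A1: add {3} — 3 (White) has 3→1.
A2 = A1; e.g. 0 (Black) can still go to 2. Fixed point.
White's winning region = {1, 3}.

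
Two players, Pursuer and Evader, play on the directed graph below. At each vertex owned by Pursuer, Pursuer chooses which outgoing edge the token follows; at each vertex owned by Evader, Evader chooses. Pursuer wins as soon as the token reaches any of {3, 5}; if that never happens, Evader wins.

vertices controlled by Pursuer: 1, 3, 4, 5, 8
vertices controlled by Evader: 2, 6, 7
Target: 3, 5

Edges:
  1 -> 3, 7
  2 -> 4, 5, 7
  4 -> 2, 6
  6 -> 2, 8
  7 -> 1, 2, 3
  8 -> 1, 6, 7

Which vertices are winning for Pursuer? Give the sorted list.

1, 3, 5, 8

A0 = {3, 5}
A1: add {1} — 1 (Pursuer) has 1→3.
A2: add {8} — 8 (Pursuer) has 8→1.
A3 = A2; e.g. 2 (Evader) can still go to 4. Fixed point.
Pursuer's winning region = {1, 3, 5, 8}.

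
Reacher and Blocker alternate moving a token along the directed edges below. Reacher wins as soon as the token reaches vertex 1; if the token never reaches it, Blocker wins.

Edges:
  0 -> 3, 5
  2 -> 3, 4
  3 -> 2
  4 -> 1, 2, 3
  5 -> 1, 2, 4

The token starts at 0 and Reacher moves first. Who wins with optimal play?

Track states (vertex, player-to-move).
A0 = {(1,Reacher), (1,Blocker)}
A1: add {(4,Reacher), (5,Reacher)}.
A2 = A1; e.g. (0,Reacher) stays out. (0,Reacher) never enters ⇒ Blocker avoids the target.

Blocker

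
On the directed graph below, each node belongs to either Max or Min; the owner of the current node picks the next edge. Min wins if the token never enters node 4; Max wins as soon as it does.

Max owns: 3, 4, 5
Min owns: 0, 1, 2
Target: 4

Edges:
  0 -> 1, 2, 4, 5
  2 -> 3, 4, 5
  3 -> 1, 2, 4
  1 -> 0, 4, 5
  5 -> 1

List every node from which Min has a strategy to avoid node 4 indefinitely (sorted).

A0 = {4}
A1: add {3} — 3 (Max) has 3→4.
A2 = A1; e.g. 0 (Min) can still go to 1. Fixed point.
Max's attractor = {3, 4}; Min avoids the target exactly from the complement.

0, 1, 2, 5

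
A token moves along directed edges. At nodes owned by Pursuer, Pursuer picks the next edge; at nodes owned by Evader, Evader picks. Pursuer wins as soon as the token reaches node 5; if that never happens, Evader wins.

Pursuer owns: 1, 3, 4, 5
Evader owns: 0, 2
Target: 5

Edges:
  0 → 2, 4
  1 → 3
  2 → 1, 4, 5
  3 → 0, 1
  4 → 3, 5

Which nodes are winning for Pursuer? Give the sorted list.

A0 = {5}
A1: add {4} — 4 (Pursuer) has 4→5.
A2 = A1; e.g. 0 (Evader) can still go to 2. Fixed point.
Pursuer's winning region = {4, 5}.

4, 5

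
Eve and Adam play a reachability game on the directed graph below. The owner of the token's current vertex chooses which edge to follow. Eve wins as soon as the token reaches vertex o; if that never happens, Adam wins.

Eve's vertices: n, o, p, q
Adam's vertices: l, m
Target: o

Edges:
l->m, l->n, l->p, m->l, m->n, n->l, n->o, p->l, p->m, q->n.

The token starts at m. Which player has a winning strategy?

A0 = {o}
A1: add {n} — n (Eve) has n→o.
A2: add {q} — q (Eve) has q→n.
A3 = A2; e.g. l (Adam) can still go to m. Fixed point.
m never enters the attractor, so Adam can avoid the target forever.

Adam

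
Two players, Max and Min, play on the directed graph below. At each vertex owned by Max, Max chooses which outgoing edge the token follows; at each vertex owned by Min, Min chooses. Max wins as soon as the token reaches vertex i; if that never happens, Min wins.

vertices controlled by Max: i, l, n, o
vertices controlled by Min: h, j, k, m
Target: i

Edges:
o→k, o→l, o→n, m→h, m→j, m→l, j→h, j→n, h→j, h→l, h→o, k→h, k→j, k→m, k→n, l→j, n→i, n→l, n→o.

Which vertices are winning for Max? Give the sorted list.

A0 = {i}
A1: add {n} — n (Max) has n→i.
A2: add {o} — o (Max) has o→n.
A3 = A2; e.g. h (Min) can still go to j. Fixed point.
Max's winning region = {i, n, o}.

i, n, o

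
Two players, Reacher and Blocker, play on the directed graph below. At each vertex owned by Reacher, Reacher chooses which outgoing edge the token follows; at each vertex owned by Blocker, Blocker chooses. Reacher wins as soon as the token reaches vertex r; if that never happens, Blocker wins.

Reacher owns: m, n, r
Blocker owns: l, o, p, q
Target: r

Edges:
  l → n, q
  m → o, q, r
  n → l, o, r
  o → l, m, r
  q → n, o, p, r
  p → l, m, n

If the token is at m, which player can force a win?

Reacher

A0 = {r}
A1: add {m, n} — m (Reacher) has m→r; n (Reacher) has n→r.
A2 = A1; e.g. l (Blocker) can still go to q. Fixed point.
m ∈ A1, so Reacher can force the target.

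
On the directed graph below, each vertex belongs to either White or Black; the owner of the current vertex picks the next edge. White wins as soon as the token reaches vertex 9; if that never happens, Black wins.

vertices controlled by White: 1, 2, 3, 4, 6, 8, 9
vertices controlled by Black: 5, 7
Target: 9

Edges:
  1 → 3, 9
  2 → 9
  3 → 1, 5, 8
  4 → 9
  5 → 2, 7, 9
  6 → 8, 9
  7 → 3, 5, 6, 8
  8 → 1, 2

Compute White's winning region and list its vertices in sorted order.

1, 2, 3, 4, 6, 8, 9

A0 = {9}
A1: add {1, 2, 4, 6} — 1 (White) has 1→9; 2 (White) has 2→9; 4 (White) has 4→9; 6 (White) has 6→9.
A2: add {3, 8} — 3 (White) has 3→1; 8 (White) has 8→1.
A3 = A2; e.g. 5 (Black) can still go to 7. Fixed point.
White's winning region = {1, 2, 3, 4, 6, 8, 9}.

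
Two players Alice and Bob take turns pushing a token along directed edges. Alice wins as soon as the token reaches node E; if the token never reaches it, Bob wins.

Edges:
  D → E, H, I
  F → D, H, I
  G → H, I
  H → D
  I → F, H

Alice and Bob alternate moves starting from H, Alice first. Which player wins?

Track states (vertex, player-to-move).
A0 = {(E,Alice), (E,Bob)}
A1: add {(D,Alice)}.
A2: add {(H,Bob)}.
A3: add {(F,Alice), (G,Alice), (I,Alice)}.
A4 = A3; e.g. (D,Bob) stays out. (H,Alice) never enters ⇒ Bob avoids the target.

Bob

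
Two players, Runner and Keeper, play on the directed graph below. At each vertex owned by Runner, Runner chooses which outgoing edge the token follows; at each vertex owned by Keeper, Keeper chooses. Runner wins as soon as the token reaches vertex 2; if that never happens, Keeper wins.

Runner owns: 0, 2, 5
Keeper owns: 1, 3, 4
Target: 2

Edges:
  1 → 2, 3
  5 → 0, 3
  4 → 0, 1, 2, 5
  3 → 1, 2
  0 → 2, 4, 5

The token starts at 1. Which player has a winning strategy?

A0 = {2}
A1: add {0} — 0 (Runner) has 0→2.
A2: add {5} — 5 (Runner) has 5→0.
A3 = A2; e.g. 1 (Keeper) can still go to 3. Fixed point.
1 never enters the attractor, so Keeper can avoid the target forever.

Keeper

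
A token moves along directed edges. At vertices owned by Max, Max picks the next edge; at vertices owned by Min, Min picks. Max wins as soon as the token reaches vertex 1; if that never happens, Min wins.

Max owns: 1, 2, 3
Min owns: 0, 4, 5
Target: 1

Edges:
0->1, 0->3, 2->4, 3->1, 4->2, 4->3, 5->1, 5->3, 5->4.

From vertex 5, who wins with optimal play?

Min

A0 = {1}
A1: add {3} — 3 (Max) has 3→1.
A2: add {0} — 0 (Min): all of {1, 3} already in.
A3 = A2; e.g. 2 (Max) has no edge into A2. Fixed point.
5 never enters the attractor, so Min can avoid the target forever.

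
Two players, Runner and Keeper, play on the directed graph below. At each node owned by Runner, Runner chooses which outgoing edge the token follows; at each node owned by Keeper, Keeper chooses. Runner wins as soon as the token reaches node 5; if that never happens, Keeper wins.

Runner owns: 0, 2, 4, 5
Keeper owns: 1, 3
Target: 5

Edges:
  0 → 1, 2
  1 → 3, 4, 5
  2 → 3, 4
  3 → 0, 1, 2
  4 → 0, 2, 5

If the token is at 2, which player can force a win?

A0 = {5}
A1: add {4} — 4 (Runner) has 4→5.
A2: add {2} — 2 (Runner) has 2→4.
2 ∈ A2, so Runner can force the target.

Runner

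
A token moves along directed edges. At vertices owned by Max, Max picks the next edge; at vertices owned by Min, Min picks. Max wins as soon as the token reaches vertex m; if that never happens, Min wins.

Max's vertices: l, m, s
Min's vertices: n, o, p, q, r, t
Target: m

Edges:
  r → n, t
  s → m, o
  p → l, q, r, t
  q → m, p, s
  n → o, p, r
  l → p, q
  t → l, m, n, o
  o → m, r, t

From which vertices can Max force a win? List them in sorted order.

m, s

A0 = {m}
A1: add {s} — s (Max) has s→m.
A2 = A1; e.g. l (Max) has no edge into A1. Fixed point.
Max's winning region = {m, s}.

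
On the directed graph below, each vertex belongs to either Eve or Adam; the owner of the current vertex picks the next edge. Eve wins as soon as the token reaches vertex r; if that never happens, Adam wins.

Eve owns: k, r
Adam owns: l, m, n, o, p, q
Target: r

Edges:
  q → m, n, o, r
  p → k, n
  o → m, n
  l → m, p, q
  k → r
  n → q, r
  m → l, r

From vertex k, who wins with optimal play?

Eve

A0 = {r}
A1: add {k} — k (Eve) has k→r.
A2 = A1; e.g. l (Adam) can still go to m. Fixed point.
k ∈ A1, so Eve can force the target.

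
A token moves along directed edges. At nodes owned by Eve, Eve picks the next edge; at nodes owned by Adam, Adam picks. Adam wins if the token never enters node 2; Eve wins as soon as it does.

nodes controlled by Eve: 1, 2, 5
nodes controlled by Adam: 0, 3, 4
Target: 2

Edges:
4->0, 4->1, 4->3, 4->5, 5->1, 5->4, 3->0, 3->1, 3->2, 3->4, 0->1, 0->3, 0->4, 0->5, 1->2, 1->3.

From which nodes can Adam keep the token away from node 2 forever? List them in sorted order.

0, 3, 4

A0 = {2}
A1: add {1} — 1 (Eve) has 1→2.
A2: add {5} — 5 (Eve) has 5→1.
A3 = A2; e.g. 0 (Adam) can still go to 3. Fixed point.
Eve's attractor = {1, 2, 5}; Adam avoids the target exactly from the complement.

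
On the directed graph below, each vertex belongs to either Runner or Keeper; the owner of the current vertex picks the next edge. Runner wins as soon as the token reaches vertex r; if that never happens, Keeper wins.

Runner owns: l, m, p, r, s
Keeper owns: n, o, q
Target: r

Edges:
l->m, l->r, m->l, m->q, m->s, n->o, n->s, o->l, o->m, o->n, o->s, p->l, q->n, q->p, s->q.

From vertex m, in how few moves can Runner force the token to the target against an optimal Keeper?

2

A0 = {r}
A1: add {l} — l (Runner) has l→r.
A2: add {m, p} — m (Runner) has m→l; p (Runner) has p→l.
A3 = A2; e.g. n (Keeper) can still go to o. Fixed point.
m enters the attractor at level 2, so Runner can force the target in 2 moves from there.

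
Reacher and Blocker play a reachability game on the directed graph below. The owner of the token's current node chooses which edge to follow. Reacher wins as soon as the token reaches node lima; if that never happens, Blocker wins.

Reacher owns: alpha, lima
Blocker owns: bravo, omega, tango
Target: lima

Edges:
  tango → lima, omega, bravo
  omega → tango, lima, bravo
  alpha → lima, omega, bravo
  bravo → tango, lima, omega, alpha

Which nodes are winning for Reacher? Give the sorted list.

A0 = {lima}
A1: add {alpha} — alpha (Reacher) has alpha→lima.
A2 = A1; e.g. tango (Blocker) can still go to omega. Fixed point.
Reacher's winning region = {alpha, lima}.

alpha, lima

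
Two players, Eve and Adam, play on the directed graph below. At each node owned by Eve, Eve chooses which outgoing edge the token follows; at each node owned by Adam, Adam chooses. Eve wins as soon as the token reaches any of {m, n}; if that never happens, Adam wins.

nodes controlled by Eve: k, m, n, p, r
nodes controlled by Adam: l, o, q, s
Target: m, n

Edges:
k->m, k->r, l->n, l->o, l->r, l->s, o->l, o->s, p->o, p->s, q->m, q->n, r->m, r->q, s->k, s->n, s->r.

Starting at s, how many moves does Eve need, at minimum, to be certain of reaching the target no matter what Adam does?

2

A0 = {m, n}
A1: add {k, q, r} — k (Eve) has k→m; q (Adam): all of {m, n} already in; r (Eve) has r→m.
A2: add {s} — s (Adam): all of {k, n, r} already in.
s enters the attractor at level 2, so Eve can force the target in 2 moves from there.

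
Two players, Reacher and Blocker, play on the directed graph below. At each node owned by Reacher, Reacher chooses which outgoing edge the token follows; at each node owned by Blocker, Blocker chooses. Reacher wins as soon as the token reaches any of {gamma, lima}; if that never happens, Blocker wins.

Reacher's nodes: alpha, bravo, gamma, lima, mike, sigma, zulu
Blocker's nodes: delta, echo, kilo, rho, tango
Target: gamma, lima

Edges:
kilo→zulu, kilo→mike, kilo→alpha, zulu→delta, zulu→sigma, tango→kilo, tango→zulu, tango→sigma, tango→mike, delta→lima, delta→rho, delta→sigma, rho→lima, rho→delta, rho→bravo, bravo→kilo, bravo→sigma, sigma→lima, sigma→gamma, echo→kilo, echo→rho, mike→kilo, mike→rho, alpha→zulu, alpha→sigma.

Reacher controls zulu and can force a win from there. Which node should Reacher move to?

sigma

A0 = {gamma, lima}
A1: add {sigma} — sigma (Reacher) has sigma→lima.
A2: add {alpha, bravo, zulu} — zulu (Reacher) has zulu→sigma; bravo (Reacher) has bravo→sigma; alpha (Reacher) has alpha→sigma.
A3 = A2; e.g. kilo (Blocker) can still go to mike. Fixed point.
From zulu, successor sigma is in the attractor (rank 1); the other successor delta is not.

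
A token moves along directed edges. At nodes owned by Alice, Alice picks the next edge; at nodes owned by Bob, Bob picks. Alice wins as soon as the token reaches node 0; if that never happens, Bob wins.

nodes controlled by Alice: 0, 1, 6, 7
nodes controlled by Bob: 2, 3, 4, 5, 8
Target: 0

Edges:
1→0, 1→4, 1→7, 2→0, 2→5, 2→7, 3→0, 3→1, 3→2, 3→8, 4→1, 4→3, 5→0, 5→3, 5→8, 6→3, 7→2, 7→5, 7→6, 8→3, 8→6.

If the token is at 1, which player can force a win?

Alice

A0 = {0}
A1: add {1} — 1 (Alice) has 1→0.
A2 = A1; e.g. 2 (Bob) can still go to 5. Fixed point.
1 ∈ A1, so Alice can force the target.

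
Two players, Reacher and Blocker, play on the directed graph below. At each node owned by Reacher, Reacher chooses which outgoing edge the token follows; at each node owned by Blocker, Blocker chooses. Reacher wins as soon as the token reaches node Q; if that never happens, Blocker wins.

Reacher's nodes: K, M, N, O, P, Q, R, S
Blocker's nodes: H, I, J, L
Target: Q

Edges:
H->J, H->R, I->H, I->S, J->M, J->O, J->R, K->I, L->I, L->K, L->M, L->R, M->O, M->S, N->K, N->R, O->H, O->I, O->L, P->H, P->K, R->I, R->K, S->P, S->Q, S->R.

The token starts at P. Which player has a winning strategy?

Blocker

A0 = {Q}
A1: add {S} — S (Reacher) has S→Q.
A2: add {M} — M (Reacher) has M→S.
A3 = A2; e.g. H (Blocker) can still go to J. Fixed point.
P never enters the attractor, so Blocker can avoid the target forever.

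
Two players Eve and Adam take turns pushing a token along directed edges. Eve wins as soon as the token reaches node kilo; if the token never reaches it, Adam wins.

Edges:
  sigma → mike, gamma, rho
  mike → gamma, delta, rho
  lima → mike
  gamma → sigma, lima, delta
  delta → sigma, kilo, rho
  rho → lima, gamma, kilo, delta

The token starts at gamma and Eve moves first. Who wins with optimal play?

Adam

Track states (vertex, player-to-move).
A0 = {(kilo,Eve), (kilo,Adam)}
A1: add {(delta,Eve), (rho,Eve)}.
A2 = A1; e.g. (sigma,Eve) stays out. (gamma,Eve) never enters ⇒ Adam avoids the target.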